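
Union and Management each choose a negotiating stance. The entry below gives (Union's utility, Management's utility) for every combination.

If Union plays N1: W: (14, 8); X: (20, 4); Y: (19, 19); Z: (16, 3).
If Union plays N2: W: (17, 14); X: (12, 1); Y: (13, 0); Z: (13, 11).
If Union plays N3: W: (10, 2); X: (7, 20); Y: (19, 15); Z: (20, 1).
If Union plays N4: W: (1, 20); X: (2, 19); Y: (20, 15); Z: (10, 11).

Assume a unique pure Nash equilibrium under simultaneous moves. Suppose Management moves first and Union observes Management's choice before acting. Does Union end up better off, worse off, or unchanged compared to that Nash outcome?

Backward induction with Management moving first.
- W: Union compares 14, 17, 10, 1 and picks N2; Management would get 14.
- X: Union compares 20, 12, 7, 2 and picks N1; Management would get 4.
- Y: Union compares 19, 13, 19, 20 and picks N4; Management would get 15.
- Z: Union compares 16, 13, 20, 10 and picks N3; Management would get 1.
Maximizing over 14, 4, 15, 1, Management chooses Y. Subgame-perfect outcome: (N4, Y) with payoffs (20, 15).
Under simultaneous play:
Union's best replies: W→N2; X→N1; Y→N4; Z→N3.
Management's best replies: N1→Y; N2→W; N3→X; N4→W.
The unique mutual best reply is (N2, W), giving (17, 14).
Union earns 20 sequentially versus 17 at the Nash outcome: better off.

better off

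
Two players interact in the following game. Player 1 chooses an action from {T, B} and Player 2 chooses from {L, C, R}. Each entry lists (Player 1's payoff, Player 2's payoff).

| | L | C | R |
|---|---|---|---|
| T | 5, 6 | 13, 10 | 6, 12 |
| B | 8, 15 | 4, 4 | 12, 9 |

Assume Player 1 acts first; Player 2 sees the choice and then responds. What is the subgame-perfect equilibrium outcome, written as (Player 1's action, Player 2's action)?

(B, L)

Solve by backward induction (Player 1 leads).
- T → Player 2 plays R (best of 6, 10, 12); Player 1 gets 6.
- B → Player 2 plays L (best of 15, 4, 9); Player 1 gets 8.
Among 6, 8, the best is 8 at B. Subgame-perfect outcome: (B, L) with payoffs (8, 15).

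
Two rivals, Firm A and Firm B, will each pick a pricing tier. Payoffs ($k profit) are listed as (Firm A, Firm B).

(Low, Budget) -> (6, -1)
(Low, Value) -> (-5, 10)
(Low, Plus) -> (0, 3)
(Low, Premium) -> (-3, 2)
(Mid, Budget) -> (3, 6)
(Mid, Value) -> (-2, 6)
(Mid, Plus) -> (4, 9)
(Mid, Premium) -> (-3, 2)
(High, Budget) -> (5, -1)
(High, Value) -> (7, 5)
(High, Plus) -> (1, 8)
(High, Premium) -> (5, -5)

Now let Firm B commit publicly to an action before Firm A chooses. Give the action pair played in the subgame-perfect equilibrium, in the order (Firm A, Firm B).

Firm A best-responds to each possible Firm B move:
- Budget: Firm A compares 6, 3, 5 and picks Low; Firm B would get -1.
- Value: Firm A compares -5, -2, 7 and picks High; Firm B would get 5.
- Plus: Firm A compares 0, 4, 1 and picks Mid; Firm B would get 9.
- Premium: Firm A compares -3, -3, 5 and picks High; Firm B would get -5.
Firm B's induced payoffs are -1, 5, 9, -5, so Firm B commits to Plus. Subgame-perfect outcome: (Mid, Plus) with payoffs (4, 9).

(Mid, Plus)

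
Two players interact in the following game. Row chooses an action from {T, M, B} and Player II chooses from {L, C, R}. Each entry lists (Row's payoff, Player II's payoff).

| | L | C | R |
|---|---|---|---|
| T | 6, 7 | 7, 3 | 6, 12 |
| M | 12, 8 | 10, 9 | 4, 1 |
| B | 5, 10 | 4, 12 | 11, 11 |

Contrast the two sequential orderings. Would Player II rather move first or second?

first

If Row leads: Player II's best replies are T→R, M→C, B→C; Row's induced payoffs 6, 10, 4; outcome (M, C), payoffs (10, 9).
If Player II leads: Row's best replies are L→M, C→M, R→B; Player II's induced payoffs 8, 9, 11; outcome (B, R), payoffs (11, 11).
Player II gets 11 moving first and 9 moving second, so Player II prefers to move first.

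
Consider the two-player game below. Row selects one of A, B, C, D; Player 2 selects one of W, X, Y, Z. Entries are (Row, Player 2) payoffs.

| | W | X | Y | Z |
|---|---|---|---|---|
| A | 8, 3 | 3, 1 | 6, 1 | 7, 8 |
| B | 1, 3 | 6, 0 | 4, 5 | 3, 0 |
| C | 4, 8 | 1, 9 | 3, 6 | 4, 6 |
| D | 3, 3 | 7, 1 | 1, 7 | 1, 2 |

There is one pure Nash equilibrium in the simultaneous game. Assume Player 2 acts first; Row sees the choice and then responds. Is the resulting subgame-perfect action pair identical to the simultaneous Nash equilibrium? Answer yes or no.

yes

Work backward from Row's decision.
- W: BR = A, leader payoff 3.
- X: BR = D, leader payoff 1.
- Y: BR = A, leader payoff 1.
- Z: BR = A, leader payoff 8.
Player 2's induced payoffs are 3, 1, 1, 8, so Player 2 commits to Z. Subgame-perfect outcome: (A, Z) with payoffs (7, 8).
Now find the simultaneous Nash equilibrium.
Row's best replies: W→A; X→D; Y→A; Z→A.
Player 2's best replies: A→Z; B→Y; C→X; D→Y.
Only (A, Z) has each player best-responding; Nash payoffs (7, 8).
Sequential outcome (A, Z) coincides with the Nash profile (A, Z).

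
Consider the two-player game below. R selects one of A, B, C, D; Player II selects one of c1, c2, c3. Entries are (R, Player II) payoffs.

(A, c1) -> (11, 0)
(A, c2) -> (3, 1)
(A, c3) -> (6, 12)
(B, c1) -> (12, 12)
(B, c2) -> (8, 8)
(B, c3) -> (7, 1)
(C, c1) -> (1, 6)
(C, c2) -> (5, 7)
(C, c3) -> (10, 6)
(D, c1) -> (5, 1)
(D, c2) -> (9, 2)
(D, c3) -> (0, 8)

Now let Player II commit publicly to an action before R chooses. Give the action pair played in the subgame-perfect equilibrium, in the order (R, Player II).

Solve by backward induction (Player II leads).
- c1 → R plays B (best of 11, 12, 1, 5); Player II gets 12.
- c2 → R plays D (best of 3, 8, 5, 9); Player II gets 2.
- c3 → R plays C (best of 6, 7, 10, 0); Player II gets 6.
Maximizing over 12, 2, 6, Player II chooses c1. Subgame-perfect outcome: (B, c1) with payoffs (12, 12).

(B, c1)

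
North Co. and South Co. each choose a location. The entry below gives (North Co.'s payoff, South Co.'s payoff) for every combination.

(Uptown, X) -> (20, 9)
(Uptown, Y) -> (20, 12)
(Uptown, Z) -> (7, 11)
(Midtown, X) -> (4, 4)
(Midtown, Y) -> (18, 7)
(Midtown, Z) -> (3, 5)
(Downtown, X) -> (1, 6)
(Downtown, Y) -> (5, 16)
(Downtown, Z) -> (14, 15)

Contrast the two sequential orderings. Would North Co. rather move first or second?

If North Co. leads: South Co.'s best replies are Uptown→Y, Midtown→Y, Downtown→Y; North Co.'s induced payoffs 20, 18, 5; outcome (Uptown, Y), payoffs (20, 12).
If South Co. leads: North Co.'s best replies are X→Uptown, Y→Uptown, Z→Downtown; South Co.'s induced payoffs 9, 12, 15; outcome (Downtown, Z), payoffs (14, 15).
North Co. gets 20 moving first and 14 moving second, so North Co. prefers to move first.

first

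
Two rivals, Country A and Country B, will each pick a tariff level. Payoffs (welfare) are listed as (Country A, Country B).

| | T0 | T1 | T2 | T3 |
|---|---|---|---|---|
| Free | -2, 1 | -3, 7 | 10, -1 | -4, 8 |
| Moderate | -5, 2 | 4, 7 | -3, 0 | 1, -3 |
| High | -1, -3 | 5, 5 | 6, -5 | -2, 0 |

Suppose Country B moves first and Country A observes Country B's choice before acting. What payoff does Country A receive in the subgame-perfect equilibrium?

5

Work backward from Country A's decision.
- T0: BR = High, leader payoff -3.
- T1: BR = High, leader payoff 5.
- T2: BR = Free, leader payoff -1.
- T3: BR = Moderate, leader payoff -3.
Maximizing over -3, 5, -1, -3, Country B chooses T1. Subgame-perfect outcome: (High, T1) with payoffs (5, 5).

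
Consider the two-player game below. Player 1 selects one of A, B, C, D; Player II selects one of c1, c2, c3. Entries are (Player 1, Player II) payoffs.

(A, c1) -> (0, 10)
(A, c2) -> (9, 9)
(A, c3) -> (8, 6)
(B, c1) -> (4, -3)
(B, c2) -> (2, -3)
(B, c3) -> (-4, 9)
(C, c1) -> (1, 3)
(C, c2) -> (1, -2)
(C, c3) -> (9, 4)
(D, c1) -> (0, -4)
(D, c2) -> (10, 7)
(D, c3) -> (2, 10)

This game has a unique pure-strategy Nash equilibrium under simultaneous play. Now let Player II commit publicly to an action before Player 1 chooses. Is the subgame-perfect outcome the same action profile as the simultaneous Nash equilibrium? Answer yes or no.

no

Work backward from Player 1's decision.
- c1: BR = B, leader payoff -3.
- c2: BR = D, leader payoff 7.
- c3: BR = C, leader payoff 4.
Maximizing over -3, 7, 4, Player II chooses c2. Subgame-perfect outcome: (D, c2) with payoffs (10, 7).
For the simultaneous game, intersect best replies.
Player 1's best replies: c1→B; c2→D; c3→C.
Player II's best replies: A→c1; B→c3; C→c3; D→c3.
The unique mutual best reply is (C, c3), giving (9, 4).
Sequential outcome (D, c2) differs from the Nash profile (C, c3).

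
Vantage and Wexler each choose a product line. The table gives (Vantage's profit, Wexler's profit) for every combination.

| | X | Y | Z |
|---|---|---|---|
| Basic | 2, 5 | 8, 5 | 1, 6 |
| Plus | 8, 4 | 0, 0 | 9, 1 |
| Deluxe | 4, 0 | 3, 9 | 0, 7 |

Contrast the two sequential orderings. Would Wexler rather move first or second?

first

If Vantage leads: Wexler's best replies are Basic→Z, Plus→X, Deluxe→Y; Vantage's induced payoffs 1, 8, 3; outcome (Plus, X), payoffs (8, 4).
If Wexler leads: Vantage's best replies are X→Plus, Y→Basic, Z→Plus; Wexler's induced payoffs 4, 5, 1; outcome (Basic, Y), payoffs (8, 5).
Wexler gets 5 moving first and 4 moving second, so Wexler prefers to move first.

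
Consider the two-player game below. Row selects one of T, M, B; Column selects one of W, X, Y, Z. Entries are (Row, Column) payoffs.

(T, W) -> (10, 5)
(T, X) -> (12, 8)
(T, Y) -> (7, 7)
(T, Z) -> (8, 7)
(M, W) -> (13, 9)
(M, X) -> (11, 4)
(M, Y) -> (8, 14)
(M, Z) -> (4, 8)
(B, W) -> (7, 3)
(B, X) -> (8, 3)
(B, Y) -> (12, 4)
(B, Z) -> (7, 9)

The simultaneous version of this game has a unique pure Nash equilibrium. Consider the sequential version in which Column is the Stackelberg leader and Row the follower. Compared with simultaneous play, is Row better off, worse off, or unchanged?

better off

Work backward from Row's decision.
- W: BR = M, leader payoff 9.
- X: BR = T, leader payoff 8.
- Y: BR = B, leader payoff 4.
- Z: BR = T, leader payoff 7.
Among 9, 8, 4, 7, the best is 9 at W. Subgame-perfect outcome: (M, W) with payoffs (13, 9).
Under simultaneous play:
Row's best replies: W→M; X→T; Y→B; Z→T.
Column's best replies: T→X; M→Y; B→Z.
Only (T, X) has each player best-responding; Nash payoffs (12, 8).
Row earns 13 sequentially versus 12 at the Nash outcome: better off.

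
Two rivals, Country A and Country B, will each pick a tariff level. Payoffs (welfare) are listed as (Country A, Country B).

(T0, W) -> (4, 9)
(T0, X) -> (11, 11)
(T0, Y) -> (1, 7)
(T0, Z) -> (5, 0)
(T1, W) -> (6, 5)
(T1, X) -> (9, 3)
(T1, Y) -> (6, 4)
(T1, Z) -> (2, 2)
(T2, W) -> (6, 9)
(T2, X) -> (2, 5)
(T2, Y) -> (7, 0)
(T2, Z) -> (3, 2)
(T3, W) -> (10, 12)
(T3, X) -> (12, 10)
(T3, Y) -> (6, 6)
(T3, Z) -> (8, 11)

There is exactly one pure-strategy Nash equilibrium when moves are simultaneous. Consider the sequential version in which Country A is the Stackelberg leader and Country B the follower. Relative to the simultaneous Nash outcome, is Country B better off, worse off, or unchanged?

worse off

Backward induction with Country A moving first.
- T0 → Country B plays X (best of 9, 11, 7, 0); Country A gets 11.
- T1 → Country B plays W (best of 5, 3, 4, 2); Country A gets 6.
- T2 → Country B plays W (best of 9, 5, 0, 2); Country A gets 6.
- T3 → Country B plays W (best of 12, 10, 6, 11); Country A gets 10.
Country A's induced payoffs are 11, 6, 6, 10, so Country A commits to T0. Subgame-perfect outcome: (T0, X) with payoffs (11, 11).
For the simultaneous game, intersect best replies.
Country A's best replies: W→T3; X→T3; Y→T2; Z→T3.
Country B's best replies: T0→X; T1→W; T2→W; T3→W.
The unique mutual best reply is (T3, W), giving (10, 12).
Country B earns 11 sequentially versus 12 at the Nash outcome: worse off.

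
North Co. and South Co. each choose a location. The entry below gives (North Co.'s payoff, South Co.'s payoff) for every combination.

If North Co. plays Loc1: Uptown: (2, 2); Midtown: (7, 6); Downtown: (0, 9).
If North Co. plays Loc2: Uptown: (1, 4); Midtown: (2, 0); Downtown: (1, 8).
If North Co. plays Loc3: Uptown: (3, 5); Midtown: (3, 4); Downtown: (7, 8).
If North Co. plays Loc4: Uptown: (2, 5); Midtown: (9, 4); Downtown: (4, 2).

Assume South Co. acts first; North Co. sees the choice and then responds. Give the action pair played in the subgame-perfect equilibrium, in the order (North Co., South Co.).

(Loc3, Downtown)

Solve by backward induction (South Co. leads).
- Uptown: BR = Loc3, leader payoff 5.
- Midtown: BR = Loc4, leader payoff 4.
- Downtown: BR = Loc3, leader payoff 8.
Among 5, 4, 8, the best is 8 at Downtown. Subgame-perfect outcome: (Loc3, Downtown) with payoffs (7, 8).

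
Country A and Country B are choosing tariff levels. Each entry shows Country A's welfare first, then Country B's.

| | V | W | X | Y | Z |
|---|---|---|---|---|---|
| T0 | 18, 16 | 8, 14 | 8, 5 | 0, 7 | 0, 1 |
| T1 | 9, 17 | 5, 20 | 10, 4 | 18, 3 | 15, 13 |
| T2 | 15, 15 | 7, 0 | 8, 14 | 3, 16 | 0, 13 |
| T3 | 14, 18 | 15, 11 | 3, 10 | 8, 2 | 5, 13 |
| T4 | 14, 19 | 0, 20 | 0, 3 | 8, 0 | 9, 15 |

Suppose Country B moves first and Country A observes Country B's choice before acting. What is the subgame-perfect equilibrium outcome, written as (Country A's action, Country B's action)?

(T0, V)

Work backward from Country A's decision.
- V: BR = T0, leader payoff 16.
- W: BR = T3, leader payoff 11.
- X: BR = T1, leader payoff 4.
- Y: BR = T1, leader payoff 3.
- Z: BR = T1, leader payoff 13.
Among 16, 11, 4, 3, 13, the best is 16 at V. Subgame-perfect outcome: (T0, V) with payoffs (18, 16).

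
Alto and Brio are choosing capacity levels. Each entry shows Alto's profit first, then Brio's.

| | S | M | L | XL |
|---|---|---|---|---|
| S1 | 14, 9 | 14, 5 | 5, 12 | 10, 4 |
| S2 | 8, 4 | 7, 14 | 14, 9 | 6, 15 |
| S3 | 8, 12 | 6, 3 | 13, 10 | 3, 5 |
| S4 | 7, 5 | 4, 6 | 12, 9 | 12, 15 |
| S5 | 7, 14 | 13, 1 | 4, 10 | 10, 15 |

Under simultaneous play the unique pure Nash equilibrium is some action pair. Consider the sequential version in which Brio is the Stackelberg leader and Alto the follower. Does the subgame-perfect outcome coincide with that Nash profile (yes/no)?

yes

Backward induction with Brio moving first.
- S: BR = S1, leader payoff 9.
- M: BR = S1, leader payoff 5.
- L: BR = S2, leader payoff 9.
- XL: BR = S4, leader payoff 15.
Maximizing over 9, 5, 9, 15, Brio chooses XL. Subgame-perfect outcome: (S4, XL) with payoffs (12, 15).
For the simultaneous game, intersect best replies.
Alto's best replies: S→S1; M→S1; L→S2; XL→S4.
Brio's best replies: S1→L; S2→XL; S3→S; S4→XL; S5→XL.
Only (S4, XL) has each player best-responding; Nash payoffs (12, 15).
Sequential outcome (S4, XL) coincides with the Nash profile (S4, XL).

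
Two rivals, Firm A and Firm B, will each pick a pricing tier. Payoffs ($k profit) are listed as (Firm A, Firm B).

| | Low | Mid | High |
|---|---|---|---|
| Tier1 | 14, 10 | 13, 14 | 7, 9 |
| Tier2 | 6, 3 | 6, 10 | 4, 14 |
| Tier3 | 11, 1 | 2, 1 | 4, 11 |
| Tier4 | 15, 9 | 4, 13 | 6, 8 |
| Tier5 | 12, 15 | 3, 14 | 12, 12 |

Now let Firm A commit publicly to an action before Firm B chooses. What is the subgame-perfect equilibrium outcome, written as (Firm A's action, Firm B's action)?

Firm B best-responds to each possible Firm A move:
- Tier1 → Firm B plays Mid (best of 10, 14, 9); Firm A gets 13.
- Tier2 → Firm B plays High (best of 3, 10, 14); Firm A gets 4.
- Tier3 → Firm B plays High (best of 1, 1, 11); Firm A gets 4.
- Tier4 → Firm B plays Mid (best of 9, 13, 8); Firm A gets 4.
- Tier5 → Firm B plays Low (best of 15, 14, 12); Firm A gets 12.
Among 13, 4, 4, 4, 12, the best is 13 at Tier1. Subgame-perfect outcome: (Tier1, Mid) with payoffs (13, 14).

(Tier1, Mid)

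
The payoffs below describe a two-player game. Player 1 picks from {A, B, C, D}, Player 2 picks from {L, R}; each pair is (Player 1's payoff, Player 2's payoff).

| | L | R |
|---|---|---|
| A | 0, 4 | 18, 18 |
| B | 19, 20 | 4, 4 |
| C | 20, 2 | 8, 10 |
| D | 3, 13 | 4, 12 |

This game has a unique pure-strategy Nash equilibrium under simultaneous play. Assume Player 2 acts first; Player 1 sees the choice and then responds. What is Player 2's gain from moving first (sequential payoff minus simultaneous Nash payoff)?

Solve by backward induction (Player 2 leads).
- L: BR = C, leader payoff 2.
- R: BR = A, leader payoff 18.
Player 2's induced payoffs are 2, 18, so Player 2 commits to R. Subgame-perfect outcome: (A, R) with payoffs (18, 18).
Under simultaneous play:
Player 1's best replies: L→C; R→A.
Player 2's best replies: A→R; B→L; C→R; D→L.
The unique mutual best reply is (A, R), giving (18, 18).
Player 2's commitment gain: 18 − 18 = 0.

0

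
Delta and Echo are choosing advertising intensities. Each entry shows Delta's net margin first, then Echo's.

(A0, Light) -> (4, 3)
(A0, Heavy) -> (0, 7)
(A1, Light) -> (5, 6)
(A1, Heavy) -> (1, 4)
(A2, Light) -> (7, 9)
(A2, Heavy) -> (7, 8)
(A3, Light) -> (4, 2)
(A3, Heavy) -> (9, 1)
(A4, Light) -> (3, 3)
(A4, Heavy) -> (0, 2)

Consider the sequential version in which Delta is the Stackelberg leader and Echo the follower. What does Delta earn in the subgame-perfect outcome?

7

Solve by backward induction (Delta leads).
- A0 → Echo plays Heavy (best of 3, 7); Delta gets 0.
- A1 → Echo plays Light (best of 6, 4); Delta gets 5.
- A2 → Echo plays Light (best of 9, 8); Delta gets 7.
- A3 → Echo plays Light (best of 2, 1); Delta gets 4.
- A4 → Echo plays Light (best of 3, 2); Delta gets 3.
Delta's induced payoffs are 0, 5, 7, 4, 3, so Delta commits to A2. Subgame-perfect outcome: (A2, Light) with payoffs (7, 9).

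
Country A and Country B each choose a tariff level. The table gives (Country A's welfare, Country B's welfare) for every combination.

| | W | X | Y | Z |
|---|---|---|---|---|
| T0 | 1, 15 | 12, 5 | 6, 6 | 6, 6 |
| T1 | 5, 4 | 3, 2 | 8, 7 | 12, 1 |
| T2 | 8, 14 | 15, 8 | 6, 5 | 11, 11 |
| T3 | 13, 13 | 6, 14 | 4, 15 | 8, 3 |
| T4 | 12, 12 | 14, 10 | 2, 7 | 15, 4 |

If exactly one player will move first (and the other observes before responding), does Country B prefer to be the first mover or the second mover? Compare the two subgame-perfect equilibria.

first

If Country A leads: Country B's best replies are T0→W, T1→Y, T2→W, T3→Y, T4→W; Country A's induced payoffs 1, 8, 8, 4, 12; outcome (T4, W), payoffs (12, 12).
If Country B leads: Country A's best replies are W→T3, X→T2, Y→T1, Z→T4; Country B's induced payoffs 13, 8, 7, 4; outcome (T3, W), payoffs (13, 13).
Country B gets 13 moving first and 12 moving second, so Country B prefers to move first.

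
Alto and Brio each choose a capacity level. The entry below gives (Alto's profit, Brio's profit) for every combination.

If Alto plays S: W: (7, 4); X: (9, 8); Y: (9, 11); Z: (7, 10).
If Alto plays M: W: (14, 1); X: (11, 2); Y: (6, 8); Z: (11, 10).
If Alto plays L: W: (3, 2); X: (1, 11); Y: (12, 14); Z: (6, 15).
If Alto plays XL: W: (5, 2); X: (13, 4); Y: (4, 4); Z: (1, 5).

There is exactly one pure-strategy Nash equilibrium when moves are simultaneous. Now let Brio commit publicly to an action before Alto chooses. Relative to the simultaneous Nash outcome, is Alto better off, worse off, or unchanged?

Work backward from Alto's decision.
- W: BR = M, leader payoff 1.
- X: BR = XL, leader payoff 4.
- Y: BR = L, leader payoff 14.
- Z: BR = M, leader payoff 10.
Brio's induced payoffs are 1, 4, 14, 10, so Brio commits to Y. Subgame-perfect outcome: (L, Y) with payoffs (12, 14).
Under simultaneous play:
Alto's best replies: W→M; X→XL; Y→L; Z→M.
Brio's best replies: S→Y; M→Z; L→Z; XL→Z.
Only (M, Z) has each player best-responding; Nash payoffs (11, 10).
Alto earns 12 sequentially versus 11 at the Nash outcome: better off.

better off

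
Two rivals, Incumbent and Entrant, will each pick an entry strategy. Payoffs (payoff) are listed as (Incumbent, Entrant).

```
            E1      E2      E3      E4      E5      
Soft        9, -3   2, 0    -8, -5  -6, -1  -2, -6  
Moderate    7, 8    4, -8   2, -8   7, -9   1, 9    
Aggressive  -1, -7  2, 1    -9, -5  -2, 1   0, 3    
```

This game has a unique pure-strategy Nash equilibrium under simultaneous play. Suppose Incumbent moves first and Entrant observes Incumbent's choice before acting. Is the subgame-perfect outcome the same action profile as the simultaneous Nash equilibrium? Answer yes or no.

Solve by backward induction (Incumbent leads).
- Soft: Entrant compares -3, 0, -5, -1, -6 and picks E2; Incumbent would get 2.
- Moderate: Entrant compares 8, -8, -8, -9, 9 and picks E5; Incumbent would get 1.
- Aggressive: Entrant compares -7, 1, -5, 1, 3 and picks E5; Incumbent would get 0.
Maximizing over 2, 1, 0, Incumbent chooses Soft. Subgame-perfect outcome: (Soft, E2) with payoffs (2, 0).
For the simultaneous game, intersect best replies.
Incumbent's best replies: E1→Soft; E2→Moderate; E3→Moderate; E4→Moderate; E5→Moderate.
Entrant's best replies: Soft→E2; Moderate→E5; Aggressive→E5.
The unique mutual best reply is (Moderate, E5), giving (1, 9).
Sequential outcome (Soft, E2) differs from the Nash profile (Moderate, E5).

no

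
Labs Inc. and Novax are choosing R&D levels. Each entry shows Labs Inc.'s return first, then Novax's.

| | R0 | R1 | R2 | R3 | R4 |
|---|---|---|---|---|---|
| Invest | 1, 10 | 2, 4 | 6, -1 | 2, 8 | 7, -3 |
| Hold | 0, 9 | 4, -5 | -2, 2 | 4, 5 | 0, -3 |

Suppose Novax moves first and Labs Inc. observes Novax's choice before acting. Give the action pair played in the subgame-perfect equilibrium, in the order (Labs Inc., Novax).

(Invest, R0)

Backward induction with Novax moving first.
- R0: BR = Invest, leader payoff 10.
- R1: BR = Hold, leader payoff -5.
- R2: BR = Invest, leader payoff -1.
- R3: BR = Hold, leader payoff 5.
- R4: BR = Invest, leader payoff -3.
Among 10, -5, -1, 5, -3, the best is 10 at R0. Subgame-perfect outcome: (Invest, R0) with payoffs (1, 10).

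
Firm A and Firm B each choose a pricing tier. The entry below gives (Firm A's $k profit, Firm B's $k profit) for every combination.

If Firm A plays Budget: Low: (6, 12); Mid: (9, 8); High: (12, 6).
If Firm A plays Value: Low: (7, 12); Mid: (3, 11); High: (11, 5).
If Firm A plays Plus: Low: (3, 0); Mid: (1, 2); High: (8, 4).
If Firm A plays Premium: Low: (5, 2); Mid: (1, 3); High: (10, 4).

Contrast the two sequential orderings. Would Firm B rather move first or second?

If Firm A leads: Firm B's best replies are Budget→Low, Value→Low, Plus→High, Premium→High; Firm A's induced payoffs 6, 7, 8, 10; outcome (Premium, High), payoffs (10, 4).
If Firm B leads: Firm A's best replies are Low→Value, Mid→Budget, High→Budget; Firm B's induced payoffs 12, 8, 6; outcome (Value, Low), payoffs (7, 12).
Firm B gets 12 moving first and 4 moving second, so Firm B prefers to move first.

first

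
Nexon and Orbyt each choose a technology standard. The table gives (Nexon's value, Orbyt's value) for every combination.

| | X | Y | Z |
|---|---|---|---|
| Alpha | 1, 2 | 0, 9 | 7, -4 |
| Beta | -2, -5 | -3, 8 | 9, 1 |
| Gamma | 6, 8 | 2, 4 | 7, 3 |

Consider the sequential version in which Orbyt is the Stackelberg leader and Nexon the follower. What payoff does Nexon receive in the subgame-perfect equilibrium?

Work backward from Nexon's decision.
- X → Nexon plays Gamma (best of 1, -2, 6); Orbyt gets 8.
- Y → Nexon plays Gamma (best of 0, -3, 2); Orbyt gets 4.
- Z → Nexon plays Beta (best of 7, 9, 7); Orbyt gets 1.
Orbyt's induced payoffs are 8, 4, 1, so Orbyt commits to X. Subgame-perfect outcome: (Gamma, X) with payoffs (6, 8).

6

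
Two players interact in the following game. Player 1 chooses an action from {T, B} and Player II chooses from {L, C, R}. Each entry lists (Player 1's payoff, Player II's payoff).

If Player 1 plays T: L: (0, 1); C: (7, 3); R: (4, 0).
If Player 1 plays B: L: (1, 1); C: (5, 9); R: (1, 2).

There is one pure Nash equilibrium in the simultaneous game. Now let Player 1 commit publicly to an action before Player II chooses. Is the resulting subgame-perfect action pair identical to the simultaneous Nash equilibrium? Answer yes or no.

Work backward from Player II's decision.
- T → Player II plays C (best of 1, 3, 0); Player 1 gets 7.
- B → Player II plays C (best of 1, 9, 2); Player 1 gets 5.
Among 7, 5, the best is 7 at T. Subgame-perfect outcome: (T, C) with payoffs (7, 3).
Now find the simultaneous Nash equilibrium.
Player 1's best replies: L→B; C→T; R→T.
Player II's best replies: T→C; B→C.
Only (T, C) has each player best-responding; Nash payoffs (7, 3).
Sequential outcome (T, C) coincides with the Nash profile (T, C).

yes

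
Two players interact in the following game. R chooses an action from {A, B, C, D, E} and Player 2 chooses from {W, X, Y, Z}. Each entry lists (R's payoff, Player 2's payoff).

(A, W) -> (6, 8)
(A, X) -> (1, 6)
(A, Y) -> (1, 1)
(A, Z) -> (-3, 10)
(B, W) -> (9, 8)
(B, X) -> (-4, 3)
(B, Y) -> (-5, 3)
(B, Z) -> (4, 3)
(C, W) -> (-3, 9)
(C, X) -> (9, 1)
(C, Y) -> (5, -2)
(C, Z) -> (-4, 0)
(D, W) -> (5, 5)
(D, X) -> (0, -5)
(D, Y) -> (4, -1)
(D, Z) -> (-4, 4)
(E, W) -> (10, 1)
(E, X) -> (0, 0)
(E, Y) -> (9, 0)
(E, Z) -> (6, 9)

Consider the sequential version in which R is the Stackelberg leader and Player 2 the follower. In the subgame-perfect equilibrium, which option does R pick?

B

Backward induction with R moving first.
- A → Player 2 plays Z (best of 8, 6, 1, 10); R gets -3.
- B → Player 2 plays W (best of 8, 3, 3, 3); R gets 9.
- C → Player 2 plays W (best of 9, 1, -2, 0); R gets -3.
- D → Player 2 plays W (best of 5, -5, -1, 4); R gets 5.
- E → Player 2 plays Z (best of 1, 0, 0, 9); R gets 6.
Maximizing over -3, 9, -3, 5, 6, R chooses B. Subgame-perfect outcome: (B, W) with payoffs (9, 8).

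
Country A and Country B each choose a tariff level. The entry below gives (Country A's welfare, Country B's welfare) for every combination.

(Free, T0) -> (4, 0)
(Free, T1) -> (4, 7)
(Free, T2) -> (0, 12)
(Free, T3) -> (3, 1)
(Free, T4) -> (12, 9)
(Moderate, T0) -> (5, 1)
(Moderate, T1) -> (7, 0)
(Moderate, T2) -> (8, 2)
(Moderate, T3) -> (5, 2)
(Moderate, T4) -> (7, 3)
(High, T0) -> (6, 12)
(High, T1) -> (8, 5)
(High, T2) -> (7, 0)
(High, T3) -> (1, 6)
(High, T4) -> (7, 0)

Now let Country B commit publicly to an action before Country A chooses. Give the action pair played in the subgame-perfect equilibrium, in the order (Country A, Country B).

(High, T0)

Backward induction with Country B moving first.
- T0 → Country A plays High (best of 4, 5, 6); Country B gets 12.
- T1 → Country A plays High (best of 4, 7, 8); Country B gets 5.
- T2 → Country A plays Moderate (best of 0, 8, 7); Country B gets 2.
- T3 → Country A plays Moderate (best of 3, 5, 1); Country B gets 2.
- T4 → Country A plays Free (best of 12, 7, 7); Country B gets 9.
Among 12, 5, 2, 2, 9, the best is 12 at T0. Subgame-perfect outcome: (High, T0) with payoffs (6, 12).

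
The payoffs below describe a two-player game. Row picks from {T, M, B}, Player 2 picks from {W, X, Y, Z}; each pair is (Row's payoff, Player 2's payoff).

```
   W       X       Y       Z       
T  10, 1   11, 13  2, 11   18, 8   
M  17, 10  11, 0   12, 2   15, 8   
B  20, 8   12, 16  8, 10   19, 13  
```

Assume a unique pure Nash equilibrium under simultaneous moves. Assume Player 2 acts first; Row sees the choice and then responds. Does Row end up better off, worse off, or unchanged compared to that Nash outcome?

Backward induction with Player 2 moving first.
- W: BR = B, leader payoff 8.
- X: BR = B, leader payoff 16.
- Y: BR = M, leader payoff 2.
- Z: BR = B, leader payoff 13.
Among 8, 16, 2, 13, the best is 16 at X. Subgame-perfect outcome: (B, X) with payoffs (12, 16).
For the simultaneous game, intersect best replies.
Row's best replies: W→B; X→B; Y→M; Z→B.
Player 2's best replies: T→X; M→W; B→X.
Only (B, X) has each player best-responding; Nash payoffs (12, 16).
Row earns 12 sequentially versus 12 at the Nash outcome: unchanged.

unchanged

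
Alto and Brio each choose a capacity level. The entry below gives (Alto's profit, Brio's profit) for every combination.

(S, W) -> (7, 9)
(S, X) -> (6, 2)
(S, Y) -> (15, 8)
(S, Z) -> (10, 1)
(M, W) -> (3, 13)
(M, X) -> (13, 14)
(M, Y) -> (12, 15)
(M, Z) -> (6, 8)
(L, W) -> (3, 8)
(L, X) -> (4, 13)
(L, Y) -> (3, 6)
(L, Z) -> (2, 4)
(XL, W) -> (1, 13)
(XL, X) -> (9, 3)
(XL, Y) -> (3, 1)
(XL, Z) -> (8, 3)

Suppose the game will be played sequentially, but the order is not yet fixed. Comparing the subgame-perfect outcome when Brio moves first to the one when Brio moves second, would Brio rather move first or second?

If Alto leads: Brio's best replies are S→W, M→Y, L→X, XL→W; Alto's induced payoffs 7, 12, 4, 1; outcome (M, Y), payoffs (12, 15).
If Brio leads: Alto's best replies are W→S, X→M, Y→S, Z→S; Brio's induced payoffs 9, 14, 8, 1; outcome (M, X), payoffs (13, 14).
Brio gets 14 moving first and 15 moving second, so Brio prefers to move second.

second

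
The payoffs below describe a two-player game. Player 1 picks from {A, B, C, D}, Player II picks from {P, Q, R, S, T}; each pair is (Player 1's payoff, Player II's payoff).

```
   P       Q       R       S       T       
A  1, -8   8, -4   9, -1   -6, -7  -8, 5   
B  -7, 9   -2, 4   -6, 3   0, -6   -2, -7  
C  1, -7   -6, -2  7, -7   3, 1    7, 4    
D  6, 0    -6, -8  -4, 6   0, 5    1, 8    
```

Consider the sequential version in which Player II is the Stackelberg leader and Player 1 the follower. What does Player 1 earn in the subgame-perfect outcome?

Solve by backward induction (Player II leads).
- P: Player 1 compares 1, -7, 1, 6 and picks D; Player II would get 0.
- Q: Player 1 compares 8, -2, -6, -6 and picks A; Player II would get -4.
- R: Player 1 compares 9, -6, 7, -4 and picks A; Player II would get -1.
- S: Player 1 compares -6, 0, 3, 0 and picks C; Player II would get 1.
- T: Player 1 compares -8, -2, 7, 1 and picks C; Player II would get 4.
Player II's induced payoffs are 0, -4, -1, 1, 4, so Player II commits to T. Subgame-perfect outcome: (C, T) with payoffs (7, 4).

7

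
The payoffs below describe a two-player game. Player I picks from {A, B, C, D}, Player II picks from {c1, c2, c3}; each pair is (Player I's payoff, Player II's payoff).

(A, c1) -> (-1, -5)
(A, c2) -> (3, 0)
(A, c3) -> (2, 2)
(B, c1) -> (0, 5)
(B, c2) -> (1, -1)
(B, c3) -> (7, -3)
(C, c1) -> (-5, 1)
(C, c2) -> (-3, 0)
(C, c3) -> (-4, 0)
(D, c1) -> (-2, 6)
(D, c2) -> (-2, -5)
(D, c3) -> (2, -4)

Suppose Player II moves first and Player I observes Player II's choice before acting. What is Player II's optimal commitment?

c1

Player I best-responds to each possible Player II move:
- c1: BR = B, leader payoff 5.
- c2: BR = A, leader payoff 0.
- c3: BR = B, leader payoff -3.
Maximizing over 5, 0, -3, Player II chooses c1. Subgame-perfect outcome: (B, c1) with payoffs (0, 5).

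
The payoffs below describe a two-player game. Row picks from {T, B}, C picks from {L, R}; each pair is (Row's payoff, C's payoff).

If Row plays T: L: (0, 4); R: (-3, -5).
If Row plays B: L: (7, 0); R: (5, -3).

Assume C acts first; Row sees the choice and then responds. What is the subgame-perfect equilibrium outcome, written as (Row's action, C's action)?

(B, L)

Row best-responds to each possible C move:
- L: Row compares 0, 7 and picks B; C would get 0.
- R: Row compares -3, 5 and picks B; C would get -3.
Among 0, -3, the best is 0 at L. Subgame-perfect outcome: (B, L) with payoffs (7, 0).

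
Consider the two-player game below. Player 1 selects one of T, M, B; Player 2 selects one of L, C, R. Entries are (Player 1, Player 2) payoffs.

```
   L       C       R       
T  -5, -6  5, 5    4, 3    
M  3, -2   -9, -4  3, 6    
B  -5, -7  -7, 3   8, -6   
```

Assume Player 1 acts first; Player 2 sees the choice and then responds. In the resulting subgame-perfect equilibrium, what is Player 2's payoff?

Player 2 best-responds to each possible Player 1 move:
- T: Player 2 compares -6, 5, 3 and picks C; Player 1 would get 5.
- M: Player 2 compares -2, -4, 6 and picks R; Player 1 would get 3.
- B: Player 2 compares -7, 3, -6 and picks C; Player 1 would get -7.
Player 1's induced payoffs are 5, 3, -7, so Player 1 commits to T. Subgame-perfect outcome: (T, C) with payoffs (5, 5).

5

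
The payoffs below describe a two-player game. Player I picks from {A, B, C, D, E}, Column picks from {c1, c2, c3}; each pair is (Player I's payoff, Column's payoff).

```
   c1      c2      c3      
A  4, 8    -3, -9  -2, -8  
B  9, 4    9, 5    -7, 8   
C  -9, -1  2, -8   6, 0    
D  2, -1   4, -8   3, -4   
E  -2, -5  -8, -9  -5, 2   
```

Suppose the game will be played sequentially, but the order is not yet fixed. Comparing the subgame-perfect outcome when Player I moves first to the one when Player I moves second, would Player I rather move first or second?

second

If Player I leads: Column's best replies are A→c1, B→c3, C→c3, D→c1, E→c3; Player I's induced payoffs 4, -7, 6, 2, -5; outcome (C, c3), payoffs (6, 0).
If Column leads: Player I's best replies are c1→B, c2→B, c3→C; Column's induced payoffs 4, 5, 0; outcome (B, c2), payoffs (9, 5).
Player I gets 6 moving first and 9 moving second, so Player I prefers to move second.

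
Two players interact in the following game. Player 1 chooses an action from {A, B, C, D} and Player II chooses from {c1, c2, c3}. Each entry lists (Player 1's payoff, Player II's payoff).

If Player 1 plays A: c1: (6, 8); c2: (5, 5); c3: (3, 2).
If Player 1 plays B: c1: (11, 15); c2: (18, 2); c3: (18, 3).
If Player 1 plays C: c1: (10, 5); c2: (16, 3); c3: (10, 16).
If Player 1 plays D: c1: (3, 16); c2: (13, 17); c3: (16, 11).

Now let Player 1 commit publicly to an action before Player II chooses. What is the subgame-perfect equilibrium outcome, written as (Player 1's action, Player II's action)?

(D, c2)

Backward induction with Player 1 moving first.
- A → Player II plays c1 (best of 8, 5, 2); Player 1 gets 6.
- B → Player II plays c1 (best of 15, 2, 3); Player 1 gets 11.
- C → Player II plays c3 (best of 5, 3, 16); Player 1 gets 10.
- D → Player II plays c2 (best of 16, 17, 11); Player 1 gets 13.
Among 6, 11, 10, 13, the best is 13 at D. Subgame-perfect outcome: (D, c2) with payoffs (13, 17).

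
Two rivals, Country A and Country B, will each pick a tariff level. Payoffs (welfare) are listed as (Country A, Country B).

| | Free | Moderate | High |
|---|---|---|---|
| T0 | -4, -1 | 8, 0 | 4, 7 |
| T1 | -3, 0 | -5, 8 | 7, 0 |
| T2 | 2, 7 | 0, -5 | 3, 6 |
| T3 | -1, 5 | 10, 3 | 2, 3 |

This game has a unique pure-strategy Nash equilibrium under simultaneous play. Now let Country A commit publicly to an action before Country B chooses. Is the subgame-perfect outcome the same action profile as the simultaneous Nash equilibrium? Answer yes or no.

no

Country B best-responds to each possible Country A move:
- T0 → Country B plays High (best of -1, 0, 7); Country A gets 4.
- T1 → Country B plays Moderate (best of 0, 8, 0); Country A gets -5.
- T2 → Country B plays Free (best of 7, -5, 6); Country A gets 2.
- T3 → Country B plays Free (best of 5, 3, 3); Country A gets -1.
Among 4, -5, 2, -1, the best is 4 at T0. Subgame-perfect outcome: (T0, High) with payoffs (4, 7).
Under simultaneous play:
Country A's best replies: Free→T2; Moderate→T3; High→T1.
Country B's best replies: T0→High; T1→Moderate; T2→Free; T3→Free.
The unique mutual best reply is (T2, Free), giving (2, 7).
Sequential outcome (T0, High) differs from the Nash profile (T2, Free).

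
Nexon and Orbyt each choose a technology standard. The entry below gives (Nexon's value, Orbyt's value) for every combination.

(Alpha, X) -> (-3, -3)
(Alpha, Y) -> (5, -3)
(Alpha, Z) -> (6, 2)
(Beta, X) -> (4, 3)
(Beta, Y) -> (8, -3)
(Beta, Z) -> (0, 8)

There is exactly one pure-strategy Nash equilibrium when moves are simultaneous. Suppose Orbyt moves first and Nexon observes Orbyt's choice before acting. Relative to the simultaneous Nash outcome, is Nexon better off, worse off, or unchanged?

worse off

Solve by backward induction (Orbyt leads).
- X: Nexon compares -3, 4 and picks Beta; Orbyt would get 3.
- Y: Nexon compares 5, 8 and picks Beta; Orbyt would get -3.
- Z: Nexon compares 6, 0 and picks Alpha; Orbyt would get 2.
Among 3, -3, 2, the best is 3 at X. Subgame-perfect outcome: (Beta, X) with payoffs (4, 3).
For the simultaneous game, intersect best replies.
Nexon's best replies: X→Beta; Y→Beta; Z→Alpha.
Orbyt's best replies: Alpha→Z; Beta→Z.
Only (Alpha, Z) has each player best-responding; Nash payoffs (6, 2).
Nexon earns 4 sequentially versus 6 at the Nash outcome: worse off.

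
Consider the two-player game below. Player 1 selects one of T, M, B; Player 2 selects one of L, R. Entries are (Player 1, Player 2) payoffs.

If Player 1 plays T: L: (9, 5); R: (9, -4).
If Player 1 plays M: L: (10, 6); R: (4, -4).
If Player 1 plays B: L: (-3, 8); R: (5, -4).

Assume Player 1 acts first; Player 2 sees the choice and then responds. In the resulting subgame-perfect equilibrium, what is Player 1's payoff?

Solve by backward induction (Player 1 leads).
- T → Player 2 plays L (best of 5, -4); Player 1 gets 9.
- M → Player 2 plays L (best of 6, -4); Player 1 gets 10.
- B → Player 2 plays L (best of 8, -4); Player 1 gets -3.
Among 9, 10, -3, the best is 10 at M. Subgame-perfect outcome: (M, L) with payoffs (10, 6).

10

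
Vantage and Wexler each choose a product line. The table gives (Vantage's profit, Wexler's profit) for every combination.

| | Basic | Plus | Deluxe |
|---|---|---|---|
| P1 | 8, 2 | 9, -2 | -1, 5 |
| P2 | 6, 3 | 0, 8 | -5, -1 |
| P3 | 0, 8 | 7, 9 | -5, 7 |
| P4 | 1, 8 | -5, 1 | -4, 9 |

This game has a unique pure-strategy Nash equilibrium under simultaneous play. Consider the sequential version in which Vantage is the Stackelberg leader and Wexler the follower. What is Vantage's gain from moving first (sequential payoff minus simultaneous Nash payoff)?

Wexler best-responds to each possible Vantage move:
- P1: Wexler compares 2, -2, 5 and picks Deluxe; Vantage would get -1.
- P2: Wexler compares 3, 8, -1 and picks Plus; Vantage would get 0.
- P3: Wexler compares 8, 9, 7 and picks Plus; Vantage would get 7.
- P4: Wexler compares 8, 1, 9 and picks Deluxe; Vantage would get -4.
Maximizing over -1, 0, 7, -4, Vantage chooses P3. Subgame-perfect outcome: (P3, Plus) with payoffs (7, 9).
For the simultaneous game, intersect best replies.
Vantage's best replies: Basic→P1; Plus→P1; Deluxe→P1.
Wexler's best replies: P1→Deluxe; P2→Plus; P3→Plus; P4→Deluxe.
The unique mutual best reply is (P1, Deluxe), giving (-1, 5).
Vantage's commitment gain: 7 − -1 = 8.

8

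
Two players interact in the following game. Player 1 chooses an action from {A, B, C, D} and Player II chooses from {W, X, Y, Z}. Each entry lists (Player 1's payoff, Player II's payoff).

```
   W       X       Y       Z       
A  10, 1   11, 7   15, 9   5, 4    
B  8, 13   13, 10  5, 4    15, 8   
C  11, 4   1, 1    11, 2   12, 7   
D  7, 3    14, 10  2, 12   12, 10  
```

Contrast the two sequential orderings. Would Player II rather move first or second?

If Player 1 leads: Player II's best replies are A→Y, B→W, C→Z, D→Y; Player 1's induced payoffs 15, 8, 12, 2; outcome (A, Y), payoffs (15, 9).
If Player II leads: Player 1's best replies are W→C, X→D, Y→A, Z→B; Player II's induced payoffs 4, 10, 9, 8; outcome (D, X), payoffs (14, 10).
Player II gets 10 moving first and 9 moving second, so Player II prefers to move first.

first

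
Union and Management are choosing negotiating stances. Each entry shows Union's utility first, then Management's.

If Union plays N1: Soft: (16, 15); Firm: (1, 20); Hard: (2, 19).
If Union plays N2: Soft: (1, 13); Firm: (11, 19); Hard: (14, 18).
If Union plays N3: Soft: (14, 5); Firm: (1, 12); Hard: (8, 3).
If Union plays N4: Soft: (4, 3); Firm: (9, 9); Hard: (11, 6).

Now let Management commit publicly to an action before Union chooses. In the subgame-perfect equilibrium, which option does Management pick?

Firm

Union best-responds to each possible Management move:
- Soft → Union plays N1 (best of 16, 1, 14, 4); Management gets 15.
- Firm → Union plays N2 (best of 1, 11, 1, 9); Management gets 19.
- Hard → Union plays N2 (best of 2, 14, 8, 11); Management gets 18.
Management's induced payoffs are 15, 19, 18, so Management commits to Firm. Subgame-perfect outcome: (N2, Firm) with payoffs (11, 19).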